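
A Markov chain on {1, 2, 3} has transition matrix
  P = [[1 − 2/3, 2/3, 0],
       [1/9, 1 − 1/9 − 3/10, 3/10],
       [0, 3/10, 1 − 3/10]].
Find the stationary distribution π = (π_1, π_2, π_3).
π = (1/13, 6/13, 6/13)

This is a birth-death chain on three states, which satisfies detailed balance: π_1 · P_{12} = π_2 · P_{21} and π_2 · P_{23} = π_3 · P_{32}.
From π_1 · 2/3 = π_2 · 1/9: π_2/π_1 = (2/3)/(1/9) = 6.
From π_2 · 3/10 = π_3 · 3/10: π_3/π_2 = (3/10)/(3/10) = 1.
Take π_1 proportional to 1; then unnormalized π = (1, 6, 6). Normalize by dividing by the sum 13:
  π = (1/13, 6/13, 6/13).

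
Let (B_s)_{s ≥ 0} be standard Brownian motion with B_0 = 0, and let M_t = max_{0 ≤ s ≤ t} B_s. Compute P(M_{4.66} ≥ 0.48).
P(M_{4.66} ≥ 0.48) = 2·P(B_{4.66} ≥ 0.48) = 2(1 − Φ(0.48/√4.66)) ≈ 0.8240

By the reflection principle for Brownian motion, P(M_t ≥ a) = 2 · P(B_t ≥ a) for a ≥ 0. Since B_t ~ N(0, t), P(B_t ≥ 0.48) = 1 − Φ(0.48/√t) = 1 − Φ(0.48/√4.66) = 1 − Φ(0.2224). So
  P(M_{4.66} ≥ 0.48) = 2(1 − Φ(0.2224)) ≈ 0.8240.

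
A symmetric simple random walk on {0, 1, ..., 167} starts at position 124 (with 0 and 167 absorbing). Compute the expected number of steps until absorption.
E[τ | X_0 = 124] = 5332

Let v_k = E[τ | X_0 = k]. Boundary: v_0 = v_167 = 0. Recurrence: v_k = 1 + (v_{k-1} + v_{k+1})/2 for 1 ≤ k ≤ 166. The particular solution to v_k − (v_{k-1} + v_{k+1})/2 = 1 is v_k = −k^2. Adding homogeneous solution A + B k and matching boundaries gives v_k = k (167 − k). Substituting k = 124: v_124 = 124 · 43 = 5332.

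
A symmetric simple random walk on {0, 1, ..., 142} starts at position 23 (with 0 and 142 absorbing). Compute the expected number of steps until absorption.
E[τ | X_0 = 23] = 2737

Let v_k = E[τ | X_0 = k]. Boundary: v_0 = v_142 = 0. Recurrence: v_k = 1 + (v_{k-1} + v_{k+1})/2 for 1 ≤ k ≤ 141. The particular solution to v_k − (v_{k-1} + v_{k+1})/2 = 1 is v_k = −k^2. Adding homogeneous solution A + B k and matching boundaries gives v_k = k (142 − k). Substituting k = 23: v_23 = 23 · 119 = 2737.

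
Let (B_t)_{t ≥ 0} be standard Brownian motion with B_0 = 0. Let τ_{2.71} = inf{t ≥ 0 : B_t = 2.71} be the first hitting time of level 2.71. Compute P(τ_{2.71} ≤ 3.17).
P(τ_{2.71} ≤ 3.17) = 2(1 − Φ(2.71/√3.17)) = 2(1 − Φ(1.5221)) ≈ 0.1280

By the reflection principle for standard BM, P(τ_b ≤ t) = 2 · P(B_t ≥ b). Since B_t ~ N(0, t), P(B_t ≥ 2.71) = 1 − Φ(2.71/√t) = 1 − Φ(2.71/√3.17) = 1 − Φ(1.5221) ≈ 0.06399. Doubling: P(τ_{2.71} ≤ 3.17) ≈ 2 · 0.06399 = 0.12798 ≈ 0.1280.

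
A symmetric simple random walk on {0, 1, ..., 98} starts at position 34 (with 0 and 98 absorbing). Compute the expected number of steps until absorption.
E[τ | X_0 = 34] = 2176

Let v_k = E[τ | X_0 = k]. Boundary: v_0 = v_98 = 0. Recurrence: v_k = 1 + (v_{k-1} + v_{k+1})/2 for 1 ≤ k ≤ 97. The particular solution to v_k − (v_{k-1} + v_{k+1})/2 = 1 is v_k = −k^2. Adding homogeneous solution A + B k and matching boundaries gives v_k = k (98 − k). Substituting k = 34: v_34 = 34 · 64 = 2176.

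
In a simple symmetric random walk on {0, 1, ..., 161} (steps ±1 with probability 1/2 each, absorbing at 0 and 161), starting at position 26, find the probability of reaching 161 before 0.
P(hit 161 before 0) = 26/161

Let u_k = P(hit 161 before 0 | start at k). Then u_0 = 0, u_161 = 1, and u_k = u_{k-1}/2 + u_{k+1}/2 for 1 ≤ k ≤ 160. This harmonic recurrence is solved by u_k = k/161, giving u_26 = 26/161.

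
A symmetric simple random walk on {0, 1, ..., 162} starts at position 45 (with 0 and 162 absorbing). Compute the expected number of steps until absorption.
E[τ | X_0 = 45] = 5265

Let v_k = E[τ | X_0 = k]. Boundary: v_0 = v_162 = 0. Recurrence: v_k = 1 + (v_{k-1} + v_{k+1})/2 for 1 ≤ k ≤ 161. The particular solution to v_k − (v_{k-1} + v_{k+1})/2 = 1 is v_k = −k^2. Adding homogeneous solution A + B k and matching boundaries gives v_k = k (162 − k). Substituting k = 45: v_45 = 45 · 117 = 5265.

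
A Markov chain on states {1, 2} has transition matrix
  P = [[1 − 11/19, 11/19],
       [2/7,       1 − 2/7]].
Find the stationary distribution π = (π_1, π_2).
π_1 = 38/115, π_2 = 77/115

Solve πP = π with π_1 + π_2 = 1. From πP = π: π_1 · (1 − 11/19) + π_2 · 2/7 = π_1 ⇒ π_2 · 2/7 = π_1 · 11/19 ⇒ π_2/π_1 = (11/19)/(2/7) = 77/38. Together with π_1 + π_2 = 1:
  π_1 = (2/7)/(11/19 + 2/7) = (2/7)/(115/133) = 38/115,
  π_2 = (11/19)/(11/19 + 2/7) = (11/19)/(115/133) = 77/115.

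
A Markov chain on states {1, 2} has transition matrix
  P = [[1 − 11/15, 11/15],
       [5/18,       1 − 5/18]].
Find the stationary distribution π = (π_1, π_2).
π_1 = 25/91, π_2 = 66/91

Solve πP = π with π_1 + π_2 = 1. From πP = π: π_1 · (1 − 11/15) + π_2 · 5/18 = π_1 ⇒ π_2 · 5/18 = π_1 · 11/15 ⇒ π_2/π_1 = (11/15)/(5/18) = 66/25. Together with π_1 + π_2 = 1:
  π_1 = (5/18)/(11/15 + 5/18) = (5/18)/(91/90) = 25/91,
  π_2 = (11/15)/(11/15 + 5/18) = (11/15)/(91/90) = 66/91.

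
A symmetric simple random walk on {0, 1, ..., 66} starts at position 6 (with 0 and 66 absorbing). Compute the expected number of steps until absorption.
E[τ | X_0 = 6] = 360

Let v_k = E[τ | X_0 = k]. Boundary: v_0 = v_66 = 0. Recurrence: v_k = 1 + (v_{k-1} + v_{k+1})/2 for 1 ≤ k ≤ 65. The particular solution to v_k − (v_{k-1} + v_{k+1})/2 = 1 is v_k = −k^2. Adding homogeneous solution A + B k and matching boundaries gives v_k = k (66 − k). Substituting k = 6: v_6 = 6 · 60 = 360.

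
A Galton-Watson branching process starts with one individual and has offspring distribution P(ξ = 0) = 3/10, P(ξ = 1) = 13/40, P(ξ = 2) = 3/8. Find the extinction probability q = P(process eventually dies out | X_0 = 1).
q = 4/5

The pgf is f(s) = 3/10 + 13/40·s + 3/8·s². The extinction probability q is the smallest fixed point of f in [0, 1]. Setting s = f(s):
  3/8·s² + (13/40 − 1)·s + 3/10 = 0
  3/8·s² − (3/10 + 3/8)·s + 3/10 = 0
which factors as (s − 1)·(3/8·s − 3/10) = 0, giving roots s = 1 and s = (3/10)/(3/8) = 4/5.
Mean offspring μ = 13/40 + 2·3/8 = 43/40 > 1 (supercritical), so q < 1. The extinction probability is the smaller root: q = (3/10)/(3/8) = 4/5.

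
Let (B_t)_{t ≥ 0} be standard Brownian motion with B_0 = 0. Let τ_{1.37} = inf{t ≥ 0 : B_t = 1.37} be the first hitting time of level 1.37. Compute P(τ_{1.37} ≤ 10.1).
P(τ_{1.37} ≤ 10.1) = 2(1 − Φ(1.37/√10.1)) = 2(1 − Φ(0.4311)) ≈ 0.6664

By the reflection principle for standard BM, P(τ_b ≤ t) = 2 · P(B_t ≥ b). Since B_t ~ N(0, t), P(B_t ≥ 1.37) = 1 − Φ(1.37/√t) = 1 − Φ(1.37/√10.1) = 1 − Φ(0.4311) ≈ 0.33320. Doubling: P(τ_{1.37} ≤ 10.1) ≈ 2 · 0.33320 = 0.66640 ≈ 0.6664.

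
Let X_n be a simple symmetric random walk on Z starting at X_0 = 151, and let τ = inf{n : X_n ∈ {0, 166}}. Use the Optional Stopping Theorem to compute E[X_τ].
E[X_τ] = 151

X_n is a martingale and τ is a bounded-mean stopping time (indeed τ is finite a.s. with bounded expectation since the walk is in a bounded region). By the OST, E[X_τ] = E[X_0] = 151. Equivalently: E[X_τ] = 166 · P(hit 166 first) + 0 · P(hit 0 first) = 166 · (151/166) = 151.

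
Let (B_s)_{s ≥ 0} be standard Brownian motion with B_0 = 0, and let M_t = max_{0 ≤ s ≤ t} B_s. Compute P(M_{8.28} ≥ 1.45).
P(M_{8.28} ≥ 1.45) = 2·P(B_{8.28} ≥ 1.45) = 2(1 − Φ(1.45/√8.28)) ≈ 0.6143

By the reflection principle for Brownian motion, P(M_t ≥ a) = 2 · P(B_t ≥ a) for a ≥ 0. Since B_t ~ N(0, t), P(B_t ≥ 1.45) = 1 − Φ(1.45/√t) = 1 − Φ(1.45/√8.28) = 1 − Φ(0.5039). So
  P(M_{8.28} ≥ 1.45) = 2(1 − Φ(0.5039)) ≈ 0.6143.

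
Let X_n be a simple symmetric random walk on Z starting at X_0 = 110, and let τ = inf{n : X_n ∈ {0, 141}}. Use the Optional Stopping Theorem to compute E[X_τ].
E[X_τ] = 110

X_n is a martingale and τ is a bounded-mean stopping time (indeed τ is finite a.s. with bounded expectation since the walk is in a bounded region). By the OST, E[X_τ] = E[X_0] = 110. Equivalently: E[X_τ] = 141 · P(hit 141 first) + 0 · P(hit 0 first) = 141 · (110/141) = 110.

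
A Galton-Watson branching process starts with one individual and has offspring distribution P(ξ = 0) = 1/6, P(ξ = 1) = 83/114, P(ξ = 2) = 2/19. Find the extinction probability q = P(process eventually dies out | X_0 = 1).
q = 1

Mean offspring μ = 0·1/6 + 1·83/114 + 2·2/19 = 107/114 ≤ 1. For μ ≤ 1 with offspring not concentrated at 1, the Galton-Watson process goes extinct almost surely, so q = 1.
(Algebraic check: The pgf is f(s) = 1/6 + 83/114·s + 2/19·s². The extinction probability q is the smallest fixed point of f in [0, 1]. Setting s = f(s):
  2/19·s² + (83/114 − 1)·s + 1/6 = 0
  2/19·s² − (1/6 + 2/19)·s + 1/6 = 0
which factors as (s − 1)·(2/19·s − 1/6) = 0, giving roots s = 1 and s = (1/6)/(2/19) = 19/12. Since 19/12 ≥ 1, the smallest root in [0, 1] is s = 1.)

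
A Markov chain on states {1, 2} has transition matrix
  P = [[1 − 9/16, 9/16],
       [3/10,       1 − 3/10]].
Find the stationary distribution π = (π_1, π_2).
π_1 = 8/23, π_2 = 15/23

Solve πP = π with π_1 + π_2 = 1. From πP = π: π_1 · (1 − 9/16) + π_2 · 3/10 = π_1 ⇒ π_2 · 3/10 = π_1 · 9/16 ⇒ π_2/π_1 = (9/16)/(3/10) = 15/8. Together with π_1 + π_2 = 1:
  π_1 = (3/10)/(9/16 + 3/10) = (3/10)/(69/80) = 8/23,
  π_2 = (9/16)/(9/16 + 3/10) = (9/16)/(69/80) = 15/23.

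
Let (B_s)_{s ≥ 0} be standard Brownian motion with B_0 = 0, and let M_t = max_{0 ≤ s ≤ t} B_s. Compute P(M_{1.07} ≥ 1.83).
P(M_{1.07} ≥ 1.83) = 2·P(B_{1.07} ≥ 1.83) = 2(1 − Φ(1.83/√1.07)) ≈ 0.0769

By the reflection principle for Brownian motion, P(M_t ≥ a) = 2 · P(B_t ≥ a) for a ≥ 0. Since B_t ~ N(0, t), P(B_t ≥ 1.83) = 1 − Φ(1.83/√t) = 1 − Φ(1.83/√1.07) = 1 − Φ(1.7691). So
  P(M_{1.07} ≥ 1.83) = 2(1 − Φ(1.7691)) ≈ 0.0769.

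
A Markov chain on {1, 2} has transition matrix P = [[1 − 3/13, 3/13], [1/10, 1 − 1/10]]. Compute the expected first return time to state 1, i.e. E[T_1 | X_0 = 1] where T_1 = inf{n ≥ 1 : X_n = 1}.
E[T_1 | X_0 = 1] = 1/π_1 = 43/13

For an irreducible recurrent Markov chain with stationary distribution π, E[T_i | X_0 = i] = 1/π_i (Kac's formula). Here π_1 = (1/10)/(3/13 + 1/10) = (1/10)/(43/130) = 13/43, so E[T_1 | X_0 = 1] = 1/π_1 = (3/13 + 1/10)/(1/10) = (43/130)/(1/10) = 43/13.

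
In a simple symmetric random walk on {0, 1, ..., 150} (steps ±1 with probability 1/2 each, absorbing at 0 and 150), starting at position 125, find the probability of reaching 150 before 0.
P(hit 150 before 0) = 125/150 = 5/6

Let u_k = P(hit 150 before 0 | start at k). Then u_0 = 0, u_150 = 1, and u_k = u_{k-1}/2 + u_{k+1}/2 for 1 ≤ k ≤ 149. This harmonic recurrence is solved by u_k = k/150, giving u_125 = 125/150 = 5/6.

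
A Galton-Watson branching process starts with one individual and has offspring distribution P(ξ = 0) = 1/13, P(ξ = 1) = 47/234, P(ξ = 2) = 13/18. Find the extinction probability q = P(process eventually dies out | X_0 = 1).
q = 18/169

The pgf is f(s) = 1/13 + 47/234·s + 13/18·s². The extinction probability q is the smallest fixed point of f in [0, 1]. Setting s = f(s):
  13/18·s² + (47/234 − 1)·s + 1/13 = 0
  13/18·s² − (1/13 + 13/18)·s + 1/13 = 0
which factors as (s − 1)·(13/18·s − 1/13) = 0, giving roots s = 1 and s = (1/13)/(13/18) = 18/169.
Mean offspring μ = 47/234 + 2·13/18 = 385/234 > 1 (supercritical), so q < 1. The extinction probability is the smaller root: q = (1/13)/(13/18) = 18/169.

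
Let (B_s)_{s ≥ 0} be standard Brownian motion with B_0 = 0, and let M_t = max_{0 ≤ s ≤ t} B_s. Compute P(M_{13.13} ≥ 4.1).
P(M_{13.13} ≥ 4.1) = 2·P(B_{13.13} ≥ 4.1) = 2(1 − Φ(4.1/√13.13)) ≈ 0.2578

By the reflection principle for Brownian motion, P(M_t ≥ a) = 2 · P(B_t ≥ a) for a ≥ 0. Since B_t ~ N(0, t), P(B_t ≥ 4.1) = 1 − Φ(4.1/√t) = 1 − Φ(4.1/√13.13) = 1 − Φ(1.1315). So
  P(M_{13.13} ≥ 4.1) = 2(1 − Φ(1.1315)) ≈ 0.2578.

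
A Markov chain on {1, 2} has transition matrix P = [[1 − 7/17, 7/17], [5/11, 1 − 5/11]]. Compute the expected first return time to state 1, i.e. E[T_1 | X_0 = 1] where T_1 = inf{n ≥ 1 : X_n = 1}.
E[T_1 | X_0 = 1] = 1/π_1 = 162/85

For an irreducible recurrent Markov chain with stationary distribution π, E[T_i | X_0 = i] = 1/π_i (Kac's formula). Here π_1 = (5/11)/(7/17 + 5/11) = (5/11)/(162/187) = 85/162, so E[T_1 | X_0 = 1] = 1/π_1 = (7/17 + 5/11)/(5/11) = (162/187)/(5/11) = 162/85.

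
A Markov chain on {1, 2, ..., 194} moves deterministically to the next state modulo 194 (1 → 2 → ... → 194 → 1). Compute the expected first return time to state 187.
E[T_187 | X_0 = 187] = 194

The chain cycles deterministically, so starting at state 187 it returns in exactly 194 steps. Equivalently, the stationary distribution is uniform π_j = 1/194 for every state j, so by Kac's formula E[T_187] = 1/π_187 = 194.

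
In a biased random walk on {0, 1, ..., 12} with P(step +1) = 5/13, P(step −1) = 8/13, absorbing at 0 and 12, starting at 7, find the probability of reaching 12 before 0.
P(hit 12 before 0) = (1 − (8/5)^7) / (1 − (8/5)^12) = 2103153125/22825112037

Let u_k denote P(reach 12 before 0 | start at k). Boundary: u_0 = 0, u_12 = 1. Recurrence: u_k = 5/13·u_{k+1} + 8/13·u_{k-1} for 1 ≤ k ≤ 11. Try u_k = A + B·r^k with r = q/p = (8/13)/(5/13) = 8/5. Substitution satisfies the recurrence; boundary conditions give:
  u_k = (1 − r^k) / (1 − r^N) = (1 − (8/5)^7) / (1 − (8/5)^12) = 2103153125/22825112037.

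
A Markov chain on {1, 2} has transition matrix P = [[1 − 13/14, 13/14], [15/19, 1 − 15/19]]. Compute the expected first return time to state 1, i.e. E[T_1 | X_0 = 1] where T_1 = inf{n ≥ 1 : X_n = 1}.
E[T_1 | X_0 = 1] = 1/π_1 = 457/210

For an irreducible recurrent Markov chain with stationary distribution π, E[T_i | X_0 = i] = 1/π_i (Kac's formula). Here π_1 = (15/19)/(13/14 + 15/19) = (15/19)/(457/266) = 210/457, so E[T_1 | X_0 = 1] = 1/π_1 = (13/14 + 15/19)/(15/19) = (457/266)/(15/19) = 457/210.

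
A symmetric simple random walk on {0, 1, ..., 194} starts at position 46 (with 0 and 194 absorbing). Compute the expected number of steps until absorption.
E[τ | X_0 = 46] = 6808

Let v_k = E[τ | X_0 = k]. Boundary: v_0 = v_194 = 0. Recurrence: v_k = 1 + (v_{k-1} + v_{k+1})/2 for 1 ≤ k ≤ 193. The particular solution to v_k − (v_{k-1} + v_{k+1})/2 = 1 is v_k = −k^2. Adding homogeneous solution A + B k and matching boundaries gives v_k = k (194 − k). Substituting k = 46: v_46 = 46 · 148 = 6808.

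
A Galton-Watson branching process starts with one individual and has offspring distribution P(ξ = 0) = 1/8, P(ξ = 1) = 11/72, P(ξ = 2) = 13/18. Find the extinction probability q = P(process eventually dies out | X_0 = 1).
q = 9/52

The pgf is f(s) = 1/8 + 11/72·s + 13/18·s². The extinction probability q is the smallest fixed point of f in [0, 1]. Setting s = f(s):
  13/18·s² + (11/72 − 1)·s + 1/8 = 0
  13/18·s² − (1/8 + 13/18)·s + 1/8 = 0
which factors as (s − 1)·(13/18·s − 1/8) = 0, giving roots s = 1 and s = (1/8)/(13/18) = 9/52.
Mean offspring μ = 11/72 + 2·13/18 = 115/72 > 1 (supercritical), so q < 1. The extinction probability is the smaller root: q = (1/8)/(13/18) = 9/52.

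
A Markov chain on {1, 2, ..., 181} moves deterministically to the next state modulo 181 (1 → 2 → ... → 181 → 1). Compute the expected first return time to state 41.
E[T_41 | X_0 = 41] = 181

The chain cycles deterministically, so starting at state 41 it returns in exactly 181 steps. Equivalently, the stationary distribution is uniform π_j = 1/181 for every state j, so by Kac's formula E[T_41] = 1/π_41 = 181.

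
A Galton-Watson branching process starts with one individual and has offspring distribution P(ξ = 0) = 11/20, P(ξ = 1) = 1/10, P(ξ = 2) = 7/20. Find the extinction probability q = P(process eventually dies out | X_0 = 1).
q = 1

Mean offspring μ = 0·11/20 + 1·1/10 + 2·7/20 = 4/5 ≤ 1. For μ ≤ 1 with offspring not concentrated at 1, the Galton-Watson process goes extinct almost surely, so q = 1.
(Algebraic check: The pgf is f(s) = 11/20 + 1/10·s + 7/20·s². The extinction probability q is the smallest fixed point of f in [0, 1]. Setting s = f(s):
  7/20·s² + (1/10 − 1)·s + 11/20 = 0
  7/20·s² − (11/20 + 7/20)·s + 11/20 = 0
which factors as (s − 1)·(7/20·s − 11/20) = 0, giving roots s = 1 and s = (11/20)/(7/20) = 11/7. Since 11/7 ≥ 1, the smallest root in [0, 1] is s = 1.)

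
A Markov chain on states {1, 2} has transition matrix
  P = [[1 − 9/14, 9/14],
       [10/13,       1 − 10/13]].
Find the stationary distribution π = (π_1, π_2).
π_1 = 140/257, π_2 = 117/257

Solve πP = π with π_1 + π_2 = 1. From πP = π: π_1 · (1 − 9/14) + π_2 · 10/13 = π_1 ⇒ π_2 · 10/13 = π_1 · 9/14 ⇒ π_2/π_1 = (9/14)/(10/13) = 117/140. Together with π_1 + π_2 = 1:
  π_1 = (10/13)/(9/14 + 10/13) = (10/13)/(257/182) = 140/257,
  π_2 = (9/14)/(9/14 + 10/13) = (9/14)/(257/182) = 117/257.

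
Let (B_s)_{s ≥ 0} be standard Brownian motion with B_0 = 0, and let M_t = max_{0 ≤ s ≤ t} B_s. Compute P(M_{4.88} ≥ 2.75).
P(M_{4.88} ≥ 2.75) = 2·P(B_{4.88} ≥ 2.75) = 2(1 − Φ(2.75/√4.88)) ≈ 0.2132

By the reflection principle for Brownian motion, P(M_t ≥ a) = 2 · P(B_t ≥ a) for a ≥ 0. Since B_t ~ N(0, t), P(B_t ≥ 2.75) = 1 − Φ(2.75/√t) = 1 − Φ(2.75/√4.88) = 1 − Φ(1.2449). So
  P(M_{4.88} ≥ 2.75) = 2(1 − Φ(1.2449)) ≈ 0.2132.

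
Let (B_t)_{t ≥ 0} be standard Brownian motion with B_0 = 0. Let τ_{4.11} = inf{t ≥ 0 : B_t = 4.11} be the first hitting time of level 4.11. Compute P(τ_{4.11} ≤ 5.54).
P(τ_{4.11} ≤ 5.54) = 2(1 − Φ(4.11/√5.54)) = 2(1 − Φ(1.7462)) ≈ 0.0808

By the reflection principle for standard BM, P(τ_b ≤ t) = 2 · P(B_t ≥ b). Since B_t ~ N(0, t), P(B_t ≥ 4.11) = 1 − Φ(4.11/√t) = 1 − Φ(4.11/√5.54) = 1 − Φ(1.7462) ≈ 0.04039. Doubling: P(τ_{4.11} ≤ 5.54) ≈ 2 · 0.04039 = 0.08078 ≈ 0.0808.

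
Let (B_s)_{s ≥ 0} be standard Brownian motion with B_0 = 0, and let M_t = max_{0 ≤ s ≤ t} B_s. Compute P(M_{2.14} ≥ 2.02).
P(M_{2.14} ≥ 2.02) = 2·P(B_{2.14} ≥ 2.02) = 2(1 − Φ(2.02/√2.14)) ≈ 0.1673

By the reflection principle for Brownian motion, P(M_t ≥ a) = 2 · P(B_t ≥ a) for a ≥ 0. Since B_t ~ N(0, t), P(B_t ≥ 2.02) = 1 − Φ(2.02/√t) = 1 − Φ(2.02/√2.14) = 1 − Φ(1.3808). So
  P(M_{2.14} ≥ 2.02) = 2(1 − Φ(1.3808)) ≈ 0.1673.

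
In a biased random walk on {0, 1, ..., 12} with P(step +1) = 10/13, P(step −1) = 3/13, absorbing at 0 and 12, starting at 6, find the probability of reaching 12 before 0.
P(hit 12 before 0) = (1 − (3/10)^6) / (1 − (3/10)^12) = 1000000/1000729

Let u_k denote P(reach 12 before 0 | start at k). Boundary: u_0 = 0, u_12 = 1. Recurrence: u_k = 10/13·u_{k+1} + 3/13·u_{k-1} for 1 ≤ k ≤ 11. Try u_k = A + B·r^k with r = q/p = (3/13)/(10/13) = 3/10. Substitution satisfies the recurrence; boundary conditions give:
  u_k = (1 − r^k) / (1 − r^N) = (1 − (3/10)^6) / (1 − (3/10)^12) = 1000000/1000729.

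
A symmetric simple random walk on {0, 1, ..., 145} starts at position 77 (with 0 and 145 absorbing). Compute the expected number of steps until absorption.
E[τ | X_0 = 77] = 5236

Let v_k = E[τ | X_0 = k]. Boundary: v_0 = v_145 = 0. Recurrence: v_k = 1 + (v_{k-1} + v_{k+1})/2 for 1 ≤ k ≤ 144. The particular solution to v_k − (v_{k-1} + v_{k+1})/2 = 1 is v_k = −k^2. Adding homogeneous solution A + B k and matching boundaries gives v_k = k (145 − k). Substituting k = 77: v_77 = 77 · 68 = 5236.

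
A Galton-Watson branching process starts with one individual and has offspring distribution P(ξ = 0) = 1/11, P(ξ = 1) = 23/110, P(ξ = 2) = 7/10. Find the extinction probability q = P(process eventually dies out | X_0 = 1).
q = 10/77

The pgf is f(s) = 1/11 + 23/110·s + 7/10·s². The extinction probability q is the smallest fixed point of f in [0, 1]. Setting s = f(s):
  7/10·s² + (23/110 − 1)·s + 1/11 = 0
  7/10·s² − (1/11 + 7/10)·s + 1/11 = 0
which factors as (s − 1)·(7/10·s − 1/11) = 0, giving roots s = 1 and s = (1/11)/(7/10) = 10/77.
Mean offspring μ = 23/110 + 2·7/10 = 177/110 > 1 (supercritical), so q < 1. The extinction probability is the smaller root: q = (1/11)/(7/10) = 10/77.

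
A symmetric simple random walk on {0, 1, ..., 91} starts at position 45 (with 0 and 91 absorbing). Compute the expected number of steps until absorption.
E[τ | X_0 = 45] = 2070

Let v_k = E[τ | X_0 = k]. Boundary: v_0 = v_91 = 0. Recurrence: v_k = 1 + (v_{k-1} + v_{k+1})/2 for 1 ≤ k ≤ 90. The particular solution to v_k − (v_{k-1} + v_{k+1})/2 = 1 is v_k = −k^2. Adding homogeneous solution A + B k and matching boundaries gives v_k = k (91 − k). Substituting k = 45: v_45 = 45 · 46 = 2070.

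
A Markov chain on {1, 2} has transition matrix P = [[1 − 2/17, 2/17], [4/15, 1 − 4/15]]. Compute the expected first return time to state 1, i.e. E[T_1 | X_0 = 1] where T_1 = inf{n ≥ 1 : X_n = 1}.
E[T_1 | X_0 = 1] = 1/π_1 = 49/34

For an irreducible recurrent Markov chain with stationary distribution π, E[T_i | X_0 = i] = 1/π_i (Kac's formula). Here π_1 = (4/15)/(2/17 + 4/15) = (4/15)/(98/255) = 34/49, so E[T_1 | X_0 = 1] = 1/π_1 = (2/17 + 4/15)/(4/15) = (98/255)/(4/15) = 49/34.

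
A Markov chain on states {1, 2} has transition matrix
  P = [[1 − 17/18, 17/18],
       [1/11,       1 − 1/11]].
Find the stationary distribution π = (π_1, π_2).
π_1 = 18/205, π_2 = 187/205

Solve πP = π with π_1 + π_2 = 1. From πP = π: π_1 · (1 − 17/18) + π_2 · 1/11 = π_1 ⇒ π_2 · 1/11 = π_1 · 17/18 ⇒ π_2/π_1 = (17/18)/(1/11) = 187/18. Together with π_1 + π_2 = 1:
  π_1 = (1/11)/(17/18 + 1/11) = (1/11)/(205/198) = 18/205,
  π_2 = (17/18)/(17/18 + 1/11) = (17/18)/(205/198) = 187/205.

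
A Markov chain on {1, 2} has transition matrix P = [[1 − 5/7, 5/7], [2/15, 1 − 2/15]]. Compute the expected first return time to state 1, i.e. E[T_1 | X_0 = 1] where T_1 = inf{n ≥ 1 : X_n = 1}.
E[T_1 | X_0 = 1] = 1/π_1 = 89/14

For an irreducible recurrent Markov chain with stationary distribution π, E[T_i | X_0 = i] = 1/π_i (Kac's formula). Here π_1 = (2/15)/(5/7 + 2/15) = (2/15)/(89/105) = 14/89, so E[T_1 | X_0 = 1] = 1/π_1 = (5/7 + 2/15)/(2/15) = (89/105)/(2/15) = 89/14.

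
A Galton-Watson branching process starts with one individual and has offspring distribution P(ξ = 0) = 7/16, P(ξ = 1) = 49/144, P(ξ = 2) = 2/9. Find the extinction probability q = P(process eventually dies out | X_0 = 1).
q = 1

Mean offspring μ = 0·7/16 + 1·49/144 + 2·2/9 = 113/144 ≤ 1. For μ ≤ 1 with offspring not concentrated at 1, the Galton-Watson process goes extinct almost surely, so q = 1.
(Algebraic check: The pgf is f(s) = 7/16 + 49/144·s + 2/9·s². The extinction probability q is the smallest fixed point of f in [0, 1]. Setting s = f(s):
  2/9·s² + (49/144 − 1)·s + 7/16 = 0
  2/9·s² − (7/16 + 2/9)·s + 7/16 = 0
which factors as (s − 1)·(2/9·s − 7/16) = 0, giving roots s = 1 and s = (7/16)/(2/9) = 63/32. Since 63/32 ≥ 1, the smallest root in [0, 1] is s = 1.)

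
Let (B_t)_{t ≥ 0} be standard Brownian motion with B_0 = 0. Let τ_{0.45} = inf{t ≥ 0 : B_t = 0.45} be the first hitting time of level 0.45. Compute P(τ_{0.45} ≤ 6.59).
P(τ_{0.45} ≤ 6.59) = 2(1 − Φ(0.45/√6.59)) = 2(1 − Φ(0.1753)) ≈ 0.8608

By the reflection principle for standard BM, P(τ_b ≤ t) = 2 · P(B_t ≥ b). Since B_t ~ N(0, t), P(B_t ≥ 0.45) = 1 − Φ(0.45/√t) = 1 − Φ(0.45/√6.59) = 1 − Φ(0.1753) ≈ 0.43042. Doubling: P(τ_{0.45} ≤ 6.59) ≈ 2 · 0.43042 = 0.86084 ≈ 0.8608.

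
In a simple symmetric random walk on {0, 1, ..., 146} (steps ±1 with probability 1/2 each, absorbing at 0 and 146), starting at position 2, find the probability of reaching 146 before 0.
P(hit 146 before 0) = 2/146 = 1/73

Let u_k = P(hit 146 before 0 | start at k). Then u_0 = 0, u_146 = 1, and u_k = u_{k-1}/2 + u_{k+1}/2 for 1 ≤ k ≤ 145. This harmonic recurrence is solved by u_k = k/146, giving u_2 = 2/146 = 1/73.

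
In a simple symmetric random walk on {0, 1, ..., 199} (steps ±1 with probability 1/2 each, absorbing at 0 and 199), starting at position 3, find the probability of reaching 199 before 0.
P(hit 199 before 0) = 3/199

Let u_k = P(hit 199 before 0 | start at k). Then u_0 = 0, u_199 = 1, and u_k = u_{k-1}/2 + u_{k+1}/2 for 1 ≤ k ≤ 198. This harmonic recurrence is solved by u_k = k/199, giving u_3 = 3/199.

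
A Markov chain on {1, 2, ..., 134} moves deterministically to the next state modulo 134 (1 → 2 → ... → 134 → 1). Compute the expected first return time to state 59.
E[T_59 | X_0 = 59] = 134

The chain cycles deterministically, so starting at state 59 it returns in exactly 134 steps. Equivalently, the stationary distribution is uniform π_j = 1/134 for every state j, so by Kac's formula E[T_59] = 1/π_59 = 134.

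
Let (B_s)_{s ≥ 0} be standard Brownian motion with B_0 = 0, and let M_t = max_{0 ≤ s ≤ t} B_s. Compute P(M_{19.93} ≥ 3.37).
P(M_{19.93} ≥ 3.37) = 2·P(B_{19.93} ≥ 3.37) = 2(1 − Φ(3.37/√19.93)) ≈ 0.4503

By the reflection principle for Brownian motion, P(M_t ≥ a) = 2 · P(B_t ≥ a) for a ≥ 0. Since B_t ~ N(0, t), P(B_t ≥ 3.37) = 1 − Φ(3.37/√t) = 1 − Φ(3.37/√19.93) = 1 − Φ(0.7549). So
  P(M_{19.93} ≥ 3.37) = 2(1 − Φ(0.7549)) ≈ 0.4503.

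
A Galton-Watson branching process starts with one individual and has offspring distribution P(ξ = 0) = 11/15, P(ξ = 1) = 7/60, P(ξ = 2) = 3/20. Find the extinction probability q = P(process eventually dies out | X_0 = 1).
q = 1

Mean offspring μ = 0·11/15 + 1·7/60 + 2·3/20 = 5/12 ≤ 1. For μ ≤ 1 with offspring not concentrated at 1, the Galton-Watson process goes extinct almost surely, so q = 1.
(Algebraic check: The pgf is f(s) = 11/15 + 7/60·s + 3/20·s². The extinction probability q is the smallest fixed point of f in [0, 1]. Setting s = f(s):
  3/20·s² + (7/60 − 1)·s + 11/15 = 0
  3/20·s² − (11/15 + 3/20)·s + 11/15 = 0
which factors as (s − 1)·(3/20·s − 11/15) = 0, giving roots s = 1 and s = (11/15)/(3/20) = 44/9. Since 44/9 ≥ 1, the smallest root in [0, 1] is s = 1.)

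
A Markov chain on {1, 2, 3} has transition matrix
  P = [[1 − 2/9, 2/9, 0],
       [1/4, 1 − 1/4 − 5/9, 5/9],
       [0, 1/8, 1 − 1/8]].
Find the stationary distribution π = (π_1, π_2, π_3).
π = (81/473, 72/473, 320/473)

This is a birth-death chain on three states, which satisfies detailed balance: π_1 · P_{12} = π_2 · P_{21} and π_2 · P_{23} = π_3 · P_{32}.
From π_1 · 2/9 = π_2 · 1/4: π_2/π_1 = (2/9)/(1/4) = 8/9.
From π_2 · 5/9 = π_3 · 1/8: π_3/π_2 = (5/9)/(1/8) = 40/9.
Take π_1 proportional to 1; then unnormalized π = (1, 8/9, 320/81). Normalize by dividing by the sum 473/81:
  π = (81/473, 72/473, 320/473).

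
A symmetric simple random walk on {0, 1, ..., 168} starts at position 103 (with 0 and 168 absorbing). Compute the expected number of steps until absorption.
E[τ | X_0 = 103] = 6695

Let v_k = E[τ | X_0 = k]. Boundary: v_0 = v_168 = 0. Recurrence: v_k = 1 + (v_{k-1} + v_{k+1})/2 for 1 ≤ k ≤ 167. The particular solution to v_k − (v_{k-1} + v_{k+1})/2 = 1 is v_k = −k^2. Adding homogeneous solution A + B k and matching boundaries gives v_k = k (168 − k). Substituting k = 103: v_103 = 103 · 65 = 6695.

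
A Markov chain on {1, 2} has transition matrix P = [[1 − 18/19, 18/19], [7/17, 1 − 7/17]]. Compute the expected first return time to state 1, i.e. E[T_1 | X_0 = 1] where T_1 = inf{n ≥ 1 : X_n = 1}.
E[T_1 | X_0 = 1] = 1/π_1 = 439/133

For an irreducible recurrent Markov chain with stationary distribution π, E[T_i | X_0 = i] = 1/π_i (Kac's formula). Here π_1 = (7/17)/(18/19 + 7/17) = (7/17)/(439/323) = 133/439, so E[T_1 | X_0 = 1] = 1/π_1 = (18/19 + 7/17)/(7/17) = (439/323)/(7/17) = 439/133.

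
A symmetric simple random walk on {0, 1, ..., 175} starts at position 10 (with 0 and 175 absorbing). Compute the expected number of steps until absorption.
E[τ | X_0 = 10] = 1650

Let v_k = E[τ | X_0 = k]. Boundary: v_0 = v_175 = 0. Recurrence: v_k = 1 + (v_{k-1} + v_{k+1})/2 for 1 ≤ k ≤ 174. The particular solution to v_k − (v_{k-1} + v_{k+1})/2 = 1 is v_k = −k^2. Adding homogeneous solution A + B k and matching boundaries gives v_k = k (175 − k). Substituting k = 10: v_10 = 10 · 165 = 1650.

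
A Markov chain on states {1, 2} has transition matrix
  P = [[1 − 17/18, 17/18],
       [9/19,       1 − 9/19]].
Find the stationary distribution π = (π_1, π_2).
π_1 = 162/485, π_2 = 323/485

Solve πP = π with π_1 + π_2 = 1. From πP = π: π_1 · (1 − 17/18) + π_2 · 9/19 = π_1 ⇒ π_2 · 9/19 = π_1 · 17/18 ⇒ π_2/π_1 = (17/18)/(9/19) = 323/162. Together with π_1 + π_2 = 1:
  π_1 = (9/19)/(17/18 + 9/19) = (9/19)/(485/342) = 162/485,
  π_2 = (17/18)/(17/18 + 9/19) = (17/18)/(485/342) = 323/485.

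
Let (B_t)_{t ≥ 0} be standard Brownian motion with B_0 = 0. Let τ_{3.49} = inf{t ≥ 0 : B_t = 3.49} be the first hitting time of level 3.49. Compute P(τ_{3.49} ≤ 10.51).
P(τ_{3.49} ≤ 10.51) = 2(1 − Φ(3.49/√10.51)) = 2(1 − Φ(1.0765)) ≈ 0.2817

By the reflection principle for standard BM, P(τ_b ≤ t) = 2 · P(B_t ≥ b). Since B_t ~ N(0, t), P(B_t ≥ 3.49) = 1 − Φ(3.49/√t) = 1 − Φ(3.49/√10.51) = 1 − Φ(1.0765) ≈ 0.14085. Doubling: P(τ_{3.49} ≤ 10.51) ≈ 2 · 0.14085 = 0.28170 ≈ 0.2817.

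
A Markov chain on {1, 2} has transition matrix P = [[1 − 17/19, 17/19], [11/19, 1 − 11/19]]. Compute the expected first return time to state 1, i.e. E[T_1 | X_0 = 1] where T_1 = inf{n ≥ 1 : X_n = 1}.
E[T_1 | X_0 = 1] = 1/π_1 = 28/11

For an irreducible recurrent Markov chain with stationary distribution π, E[T_i | X_0 = i] = 1/π_i (Kac's formula). Here π_1 = (11/19)/(17/19 + 11/19) = (11/19)/(28/19) = 11/28, so E[T_1 | X_0 = 1] = 1/π_1 = (17/19 + 11/19)/(11/19) = (28/19)/(11/19) = 28/11.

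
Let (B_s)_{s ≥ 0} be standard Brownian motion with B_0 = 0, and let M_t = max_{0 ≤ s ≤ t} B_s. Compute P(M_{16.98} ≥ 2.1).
P(M_{16.98} ≥ 2.1) = 2·P(B_{16.98} ≥ 2.1) = 2(1 − Φ(2.1/√16.98)) ≈ 0.6103

By the reflection principle for Brownian motion, P(M_t ≥ a) = 2 · P(B_t ≥ a) for a ≥ 0. Since B_t ~ N(0, t), P(B_t ≥ 2.1) = 1 − Φ(2.1/√t) = 1 − Φ(2.1/√16.98) = 1 − Φ(0.5096). So
  P(M_{16.98} ≥ 2.1) = 2(1 − Φ(0.5096)) ≈ 0.6103.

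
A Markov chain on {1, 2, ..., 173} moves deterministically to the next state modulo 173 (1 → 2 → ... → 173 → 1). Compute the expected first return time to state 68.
E[T_68 | X_0 = 68] = 173

The chain cycles deterministically, so starting at state 68 it returns in exactly 173 steps. Equivalently, the stationary distribution is uniform π_j = 1/173 for every state j, so by Kac's formula E[T_68] = 1/π_68 = 173.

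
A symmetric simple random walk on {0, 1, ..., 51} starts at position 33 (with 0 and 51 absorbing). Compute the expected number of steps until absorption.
E[τ | X_0 = 33] = 594

Let v_k = E[τ | X_0 = k]. Boundary: v_0 = v_51 = 0. Recurrence: v_k = 1 + (v_{k-1} + v_{k+1})/2 for 1 ≤ k ≤ 50. The particular solution to v_k − (v_{k-1} + v_{k+1})/2 = 1 is v_k = −k^2. Adding homogeneous solution A + B k and matching boundaries gives v_k = k (51 − k). Substituting k = 33: v_33 = 33 · 18 = 594.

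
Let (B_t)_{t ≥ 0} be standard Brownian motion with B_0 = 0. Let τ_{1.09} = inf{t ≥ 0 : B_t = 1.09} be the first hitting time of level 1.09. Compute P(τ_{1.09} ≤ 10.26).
P(τ_{1.09} ≤ 10.26) = 2(1 − Φ(1.09/√10.26)) = 2(1 − Φ(0.3403)) ≈ 0.7336

By the reflection principle for standard BM, P(τ_b ≤ t) = 2 · P(B_t ≥ b). Since B_t ~ N(0, t), P(B_t ≥ 1.09) = 1 − Φ(1.09/√t) = 1 − Φ(1.09/√10.26) = 1 − Φ(0.3403) ≈ 0.36682. Doubling: P(τ_{1.09} ≤ 10.26) ≈ 2 · 0.36682 = 0.73364 ≈ 0.7336.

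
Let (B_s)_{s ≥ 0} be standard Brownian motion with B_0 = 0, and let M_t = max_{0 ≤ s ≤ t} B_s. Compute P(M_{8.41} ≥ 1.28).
P(M_{8.41} ≥ 1.28) = 2·P(B_{8.41} ≥ 1.28) = 2(1 − Φ(1.28/√8.41)) ≈ 0.6589

By the reflection principle for Brownian motion, P(M_t ≥ a) = 2 · P(B_t ≥ a) for a ≥ 0. Since B_t ~ N(0, t), P(B_t ≥ 1.28) = 1 − Φ(1.28/√t) = 1 − Φ(1.28/√8.41) = 1 − Φ(0.4414). So
  P(M_{8.41} ≥ 1.28) = 2(1 − Φ(0.4414)) ≈ 0.6589.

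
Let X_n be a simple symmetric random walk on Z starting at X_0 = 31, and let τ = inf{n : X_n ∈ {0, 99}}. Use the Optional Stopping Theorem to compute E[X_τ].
E[X_τ] = 31

X_n is a martingale and τ is a bounded-mean stopping time (indeed τ is finite a.s. with bounded expectation since the walk is in a bounded region). By the OST, E[X_τ] = E[X_0] = 31. Equivalently: E[X_τ] = 99 · P(hit 99 first) + 0 · P(hit 0 first) = 99 · (31/99) = 31.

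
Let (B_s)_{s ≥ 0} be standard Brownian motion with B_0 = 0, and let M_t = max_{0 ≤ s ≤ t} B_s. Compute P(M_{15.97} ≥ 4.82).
P(M_{15.97} ≥ 4.82) = 2·P(B_{15.97} ≥ 4.82) = 2(1 − Φ(4.82/√15.97)) ≈ 0.2278

By the reflection principle for Brownian motion, P(M_t ≥ a) = 2 · P(B_t ≥ a) for a ≥ 0. Since B_t ~ N(0, t), P(B_t ≥ 4.82) = 1 − Φ(4.82/√t) = 1 − Φ(4.82/√15.97) = 1 − Φ(1.2061). So
  P(M_{15.97} ≥ 4.82) = 2(1 − Φ(1.2061)) ≈ 0.2278.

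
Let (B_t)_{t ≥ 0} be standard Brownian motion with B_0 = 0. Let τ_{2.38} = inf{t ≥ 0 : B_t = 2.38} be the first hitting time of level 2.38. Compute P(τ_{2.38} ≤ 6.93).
P(τ_{2.38} ≤ 6.93) = 2(1 − Φ(2.38/√6.93)) = 2(1 − Φ(0.9041)) ≈ 0.3659

By the reflection principle for standard BM, P(τ_b ≤ t) = 2 · P(B_t ≥ b). Since B_t ~ N(0, t), P(B_t ≥ 2.38) = 1 − Φ(2.38/√t) = 1 − Φ(2.38/√6.93) = 1 − Φ(0.9041) ≈ 0.18297. Doubling: P(τ_{2.38} ≤ 6.93) ≈ 2 · 0.18297 = 0.36594 ≈ 0.3659.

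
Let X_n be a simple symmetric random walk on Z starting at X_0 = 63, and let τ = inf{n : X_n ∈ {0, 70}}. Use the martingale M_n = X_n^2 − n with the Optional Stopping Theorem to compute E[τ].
E[τ] = 441

M_n = X_n^2 − n is a martingale (since E[X_{n+1}^2 | F_n] = X_n^2 + 1). By OST (τ has finite mean in a bounded region), E[M_τ] = E[M_0] = X_0^2 − 0 = 63^2 = 3969. Also E[M_τ] = E[X_τ^2] − E[τ]. The walk exits at 0 or 70, with P(hit 70 first) = 63/70, so E[X_τ^2] = 70^2 · 63/70 + 0 = 4410. Thus E[τ] = E[X_τ^2] − E[M_τ] = 4410 − 3969 = 441 = 63(70 − 63) = 441.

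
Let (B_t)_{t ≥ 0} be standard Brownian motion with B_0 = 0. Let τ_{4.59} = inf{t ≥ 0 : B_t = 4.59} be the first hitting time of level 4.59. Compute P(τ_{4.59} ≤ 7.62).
P(τ_{4.59} ≤ 7.62) = 2(1 − Φ(4.59/√7.62)) = 2(1 − Φ(1.6628)) ≈ 0.0964

By the reflection principle for standard BM, P(τ_b ≤ t) = 2 · P(B_t ≥ b). Since B_t ~ N(0, t), P(B_t ≥ 4.59) = 1 − Φ(4.59/√t) = 1 − Φ(4.59/√7.62) = 1 − Φ(1.6628) ≈ 0.04818. Doubling: P(τ_{4.59} ≤ 7.62) ≈ 2 · 0.04818 = 0.09636 ≈ 0.0964.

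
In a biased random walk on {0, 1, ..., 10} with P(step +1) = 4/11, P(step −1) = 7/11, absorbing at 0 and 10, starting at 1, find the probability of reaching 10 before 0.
P(hit 10 before 0) = (1 − (7/4)^1) / (1 − (7/4)^10) = 262144/93808891

Let u_k denote P(reach 10 before 0 | start at k). Boundary: u_0 = 0, u_10 = 1. Recurrence: u_k = 4/11·u_{k+1} + 7/11·u_{k-1} for 1 ≤ k ≤ 9. Try u_k = A + B·r^k with r = q/p = (7/11)/(4/11) = 7/4. Substitution satisfies the recurrence; boundary conditions give:
  u_k = (1 − r^k) / (1 − r^N) = (1 − (7/4)^1) / (1 − (7/4)^10) = 262144/93808891.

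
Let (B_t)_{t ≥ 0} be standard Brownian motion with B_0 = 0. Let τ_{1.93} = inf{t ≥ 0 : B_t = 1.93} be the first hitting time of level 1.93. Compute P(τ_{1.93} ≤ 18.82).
P(τ_{1.93} ≤ 18.82) = 2(1 − Φ(1.93/√18.82)) = 2(1 − Φ(0.4449)) ≈ 0.6564

By the reflection principle for standard BM, P(τ_b ≤ t) = 2 · P(B_t ≥ b). Since B_t ~ N(0, t), P(B_t ≥ 1.93) = 1 − Φ(1.93/√t) = 1 − Φ(1.93/√18.82) = 1 − Φ(0.4449) ≈ 0.32820. Doubling: P(τ_{1.93} ≤ 18.82) ≈ 2 · 0.32820 = 0.65640 ≈ 0.6564.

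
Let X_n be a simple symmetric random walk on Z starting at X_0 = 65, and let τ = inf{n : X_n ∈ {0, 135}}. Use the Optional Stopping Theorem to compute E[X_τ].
E[X_τ] = 65

X_n is a martingale and τ is a bounded-mean stopping time (indeed τ is finite a.s. with bounded expectation since the walk is in a bounded region). By the OST, E[X_τ] = E[X_0] = 65. Equivalently: E[X_τ] = 135 · P(hit 135 first) + 0 · P(hit 0 first) = 135 · (65/135) = 65.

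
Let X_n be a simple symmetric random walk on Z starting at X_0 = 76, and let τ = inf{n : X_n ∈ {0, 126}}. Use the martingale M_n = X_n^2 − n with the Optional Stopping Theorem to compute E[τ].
E[τ] = 3800

M_n = X_n^2 − n is a martingale (since E[X_{n+1}^2 | F_n] = X_n^2 + 1). By OST (τ has finite mean in a bounded region), E[M_τ] = E[M_0] = X_0^2 − 0 = 76^2 = 5776. Also E[M_τ] = E[X_τ^2] − E[τ]. The walk exits at 0 or 126, with P(hit 126 first) = 76/126, so E[X_τ^2] = 126^2 · 76/126 + 0 = 9576. Thus E[τ] = E[X_τ^2] − E[M_τ] = 9576 − 5776 = 3800 = 76(126 − 76) = 3800.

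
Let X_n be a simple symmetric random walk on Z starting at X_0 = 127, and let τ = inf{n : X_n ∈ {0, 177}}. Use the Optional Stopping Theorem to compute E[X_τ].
E[X_τ] = 127

X_n is a martingale and τ is a bounded-mean stopping time (indeed τ is finite a.s. with bounded expectation since the walk is in a bounded region). By the OST, E[X_τ] = E[X_0] = 127. Equivalently: E[X_τ] = 177 · P(hit 177 first) + 0 · P(hit 0 first) = 177 · (127/177) = 127.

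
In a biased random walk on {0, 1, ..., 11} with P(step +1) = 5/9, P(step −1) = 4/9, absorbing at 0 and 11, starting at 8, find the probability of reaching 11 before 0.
P(hit 11 before 0) = (1 − (4/5)^8) / (1 − (4/5)^11) = 40636125/44633821

Let u_k denote P(reach 11 before 0 | start at k). Boundary: u_0 = 0, u_11 = 1. Recurrence: u_k = 5/9·u_{k+1} + 4/9·u_{k-1} for 1 ≤ k ≤ 10. Try u_k = A + B·r^k with r = q/p = (4/9)/(5/9) = 4/5. Substitution satisfies the recurrence; boundary conditions give:
  u_k = (1 − r^k) / (1 − r^N) = (1 − (4/5)^8) / (1 − (4/5)^11) = 40636125/44633821.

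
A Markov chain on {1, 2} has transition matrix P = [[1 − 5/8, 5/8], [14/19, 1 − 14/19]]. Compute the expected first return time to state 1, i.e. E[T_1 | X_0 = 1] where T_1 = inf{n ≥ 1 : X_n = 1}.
E[T_1 | X_0 = 1] = 1/π_1 = 207/112

For an irreducible recurrent Markov chain with stationary distribution π, E[T_i | X_0 = i] = 1/π_i (Kac's formula). Here π_1 = (14/19)/(5/8 + 14/19) = (14/19)/(207/152) = 112/207, so E[T_1 | X_0 = 1] = 1/π_1 = (5/8 + 14/19)/(14/19) = (207/152)/(14/19) = 207/112.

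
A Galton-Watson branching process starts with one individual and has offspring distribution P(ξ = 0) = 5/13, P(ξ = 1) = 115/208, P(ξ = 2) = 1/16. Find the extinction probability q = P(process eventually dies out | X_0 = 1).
q = 1

Mean offspring μ = 0·5/13 + 1·115/208 + 2·1/16 = 141/208 ≤ 1. For μ ≤ 1 with offspring not concentrated at 1, the Galton-Watson process goes extinct almost surely, so q = 1.
(Algebraic check: The pgf is f(s) = 5/13 + 115/208·s + 1/16·s². The extinction probability q is the smallest fixed point of f in [0, 1]. Setting s = f(s):
  1/16·s² + (115/208 − 1)·s + 5/13 = 0
  1/16·s² − (5/13 + 1/16)·s + 5/13 = 0
which factors as (s − 1)·(1/16·s − 5/13) = 0, giving roots s = 1 and s = (5/13)/(1/16) = 80/13. Since 80/13 ≥ 1, the smallest root in [0, 1] is s = 1.)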